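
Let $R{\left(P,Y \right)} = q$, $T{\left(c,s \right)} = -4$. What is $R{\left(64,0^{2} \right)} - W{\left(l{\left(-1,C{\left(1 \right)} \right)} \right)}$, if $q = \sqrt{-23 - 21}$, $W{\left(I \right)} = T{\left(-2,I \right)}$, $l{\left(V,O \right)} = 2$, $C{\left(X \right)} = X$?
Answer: $4 + 2 i \sqrt{11} \approx 4.0 + 6.6332 i$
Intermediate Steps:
$W{\left(I \right)} = -4$
$q = 2 i \sqrt{11}$ ($q = \sqrt{-44} = 2 i \sqrt{11} \approx 6.6332 i$)
$R{\left(P,Y \right)} = 2 i \sqrt{11}$
$R{\left(64,0^{2} \right)} - W{\left(l{\left(-1,C{\left(1 \right)} \right)} \right)} = 2 i \sqrt{11} - -4 = 2 i \sqrt{11} + 4 = 4 + 2 i \sqrt{11}$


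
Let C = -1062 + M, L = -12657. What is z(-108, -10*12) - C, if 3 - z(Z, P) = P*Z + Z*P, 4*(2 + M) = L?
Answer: -86755/4 ≈ -21689.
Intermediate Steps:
M = -12665/4 (M = -2 + (1/4)*(-12657) = -2 - 12657/4 = -12665/4 ≈ -3166.3)
z(Z, P) = 3 - 2*P*Z (z(Z, P) = 3 - (P*Z + Z*P) = 3 - (P*Z + P*Z) = 3 - 2*P*Z)
C = -16913/4 (C = -1062 - 12665/4 = -16913/4 ≈ -4228.3)
z(-108, -10*12) - C = (3 - 2*(-10*12)*(-108)) - 1*(-16913/4) = (3 - 2*(-120)*(-108)) + 16913/4 = (3 - 25920) + 16913/4 = -25917 + 16913/4 = -86755/4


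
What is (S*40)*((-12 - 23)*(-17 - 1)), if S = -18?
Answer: -453600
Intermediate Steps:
(S*40)*((-12 - 23)*(-17 - 1)) = (-18*40)*((-12 - 23)*(-17 - 1)) = -(-25200)*(-18) = -720*630 = -453600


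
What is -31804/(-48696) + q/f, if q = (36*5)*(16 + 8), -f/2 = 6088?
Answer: 2763731/9264414 ≈ 0.29832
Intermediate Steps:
f = -12176 (f = -2*6088 = -12176)
q = 4320 (q = 180*24 = 4320)
-31804/(-48696) + q/f = -31804/(-48696) + 4320/(-12176) = -31804*(-1/48696) + 4320*(-1/12176) = 7951/12174 - 270/761 = 2763731/9264414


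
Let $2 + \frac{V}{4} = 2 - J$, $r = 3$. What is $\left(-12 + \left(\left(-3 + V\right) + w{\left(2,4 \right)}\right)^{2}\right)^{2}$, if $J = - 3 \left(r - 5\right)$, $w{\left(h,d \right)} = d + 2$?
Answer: $184041$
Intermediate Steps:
$w{\left(h,d \right)} = 2 + d$
$J = 6$ ($J = - 3 \left(3 - 5\right) = \left(-3\right) \left(-2\right) = 6$)
$V = -24$ ($V = -8 + 4 \left(2 - 6\right) = -8 + 4 \left(-4\right) = -8 - 16 = -24$)
$\left(-12 + \left(\left(-3 + V\right) + w{\left(2,4 \right)}\right)^{2}\right)^{2} = \left(-12 + \left(\left(-3 - 24\right) + \left(2 + 4\right)\right)^{2}\right)^{2} = \left(-12 + \left(-27 + 6\right)^{2}\right)^{2} = \left(-12 + \left(-21\right)^{2}\right)^{2} = \left(-12 + 441\right)^{2} = 429^{2} = 184041$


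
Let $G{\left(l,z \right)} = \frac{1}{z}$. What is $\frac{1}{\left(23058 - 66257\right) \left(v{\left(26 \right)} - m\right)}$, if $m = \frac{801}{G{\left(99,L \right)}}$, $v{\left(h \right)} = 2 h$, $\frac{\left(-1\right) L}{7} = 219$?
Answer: $- \frac{1}{53047724015} \approx -1.8851 \cdot 10^{-11}$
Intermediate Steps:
$L = -1533$ ($L = \left(-7\right) 219 = -1533$)
$m = -1227933$ ($m = \frac{801}{\frac{1}{-1533}} = \frac{801}{- \frac{1}{1533}} = 801 \left(-1533\right) = -1227933$)
$\frac{1}{\left(23058 - 66257\right) \left(v{\left(26 \right)} - m\right)} = \frac{1}{\left(23058 - 66257\right) \left(2 \cdot 26 - -1227933\right)} = \frac{1}{\left(-43199\right) \left(52 + 1227933\right)} = - \frac{1}{43199 \cdot 1227985} = \left(- \frac{1}{43199}\right) \frac{1}{1227985} = - \frac{1}{53047724015}$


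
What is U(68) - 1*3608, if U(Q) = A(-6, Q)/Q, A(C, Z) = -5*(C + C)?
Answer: -61321/17 ≈ -3607.1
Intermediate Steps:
A(C, Z) = -10*C
U(Q) = 60/Q (U(Q) = (-10*(-6))/Q = 60/Q)
U(68) - 1*3608 = 60/68 - 1*3608 = 60*(1/68) - 3608 = 15/17 - 3608 = -61321/17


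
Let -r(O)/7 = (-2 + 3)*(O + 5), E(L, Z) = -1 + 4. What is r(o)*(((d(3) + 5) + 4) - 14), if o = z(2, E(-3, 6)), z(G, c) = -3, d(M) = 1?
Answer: 56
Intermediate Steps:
E(L, Z) = 3
o = -3
r(O) = -35 - 7*O (r(O) = -7*(-2 + 3)*(O + 5) = -7*(5 + O) = -35 - 7*O)
r(o)*(((d(3) + 5) + 4) - 14) = (-35 - 7*(-3))*(((1 + 5) + 4) - 14) = (-35 + 21)*((6 + 4) - 14) = -14*(10 - 14) = -14*(-4) = 56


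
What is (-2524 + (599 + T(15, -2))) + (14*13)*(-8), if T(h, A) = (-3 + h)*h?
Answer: -3201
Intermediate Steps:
T(h, A) = h*(-3 + h)
(-2524 + (599 + T(15, -2))) + (14*13)*(-8) = (-2524 + (599 + 15*(-3 + 15))) + (14*13)*(-8) = (-2524 + (599 + 15*12)) + 182*(-8) = (-2524 + (599 + 180)) - 1456 = (-2524 + 779) - 1456 = -1745 - 1456 = -3201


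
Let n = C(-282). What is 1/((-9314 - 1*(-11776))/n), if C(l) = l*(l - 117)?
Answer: 56259/1231 ≈ 45.702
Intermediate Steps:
C(l) = l*(-117 + l)
n = 112518 (n = -282*(-117 - 282) = -282*(-399) = 112518)
1/((-9314 - 1*(-11776))/n) = 1/((-9314 - 1*(-11776))/112518) = 1/((-9314 + 11776)*(1/112518)) = 1/(2462*(1/112518)) = 1/(1231/56259) = 56259/1231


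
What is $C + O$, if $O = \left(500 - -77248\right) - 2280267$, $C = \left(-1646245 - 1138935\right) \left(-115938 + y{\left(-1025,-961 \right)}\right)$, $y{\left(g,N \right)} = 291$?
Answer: $322095508941$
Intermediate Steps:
$C = 322097711460$ ($C = \left(-1646245 - 1138935\right) \left(-115938 + 291\right) = \left(-2785180\right) \left(-115647\right) = 322097711460$)
$O = -2202519$ ($O = \left(500 + 77248\right) - 2280267 = 77748 - 2280267 = -2202519$)
$C + O = 322097711460 - 2202519 = 322095508941$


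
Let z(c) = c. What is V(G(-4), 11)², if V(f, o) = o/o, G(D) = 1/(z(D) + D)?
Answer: 1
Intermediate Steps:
G(D) = 1/(2*D) (G(D) = 1/(D + D) = 1/(2*D))
V(f, o) = 1
V(G(-4), 11)² = 1² = 1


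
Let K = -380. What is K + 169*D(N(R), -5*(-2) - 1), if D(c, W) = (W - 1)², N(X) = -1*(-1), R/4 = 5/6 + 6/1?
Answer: 10436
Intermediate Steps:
R = 82/3 (R = 4*(5/6 + 6/1) = 4*(5*(⅙) + 6*1) = 4*(⅚ + 6) = 4*(41/6) = 82/3 ≈ 27.333)
N(X) = 1
D(c, W) = (-1 + W)²
K + 169*D(N(R), -5*(-2) - 1) = -380 + 169*(-1 + (-5*(-2) - 1))² = -380 + 169*(-1 + (10 - 1))² = -380 + 169*(-1 + 9)² = -380 + 169*8² = -380 + 169*64 = -380 + 10816 = 10436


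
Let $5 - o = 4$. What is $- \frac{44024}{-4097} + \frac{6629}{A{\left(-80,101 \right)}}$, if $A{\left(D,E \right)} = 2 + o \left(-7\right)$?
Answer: $- \frac{26938893}{20485} \approx -1315.1$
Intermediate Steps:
$o = 1$ ($o = 5 - 4 = 1$)
$A{\left(D,E \right)} = -5$ ($A{\left(D,E \right)} = 2 + 1 \left(-7\right) = 2 - 7 = -5$)
$- \frac{44024}{-4097} + \frac{6629}{A{\left(-80,101 \right)}} = - \frac{44024}{-4097} + \frac{6629}{-5} = \left(-44024\right) \left(- \frac{1}{4097}\right) + 6629 \left(- \frac{1}{5}\right) = \frac{44024}{4097} - \frac{6629}{5} = - \frac{26938893}{20485}$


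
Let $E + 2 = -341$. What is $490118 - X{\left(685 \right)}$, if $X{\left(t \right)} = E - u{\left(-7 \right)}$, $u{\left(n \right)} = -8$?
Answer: $490453$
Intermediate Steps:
$E = -343$ ($E = -2 - 341 = -343$)
$X{\left(t \right)} = -335$ ($X{\left(t \right)} = -343 - -8 = -343 + 8 = -335$)
$490118 - X{\left(685 \right)} = 490118 - -335 = 490118 + 335 = 490453$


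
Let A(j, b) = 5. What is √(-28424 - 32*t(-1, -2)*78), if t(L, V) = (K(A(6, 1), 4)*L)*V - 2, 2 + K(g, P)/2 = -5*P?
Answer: 2*√49054 ≈ 442.96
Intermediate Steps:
K(g, P) = -4 - 10*P (K(g, P) = -4 + 2*(-5*P) = -4 - 10*P)
t(L, V) = -2 - 44*L*V (t(L, V) = ((-4 - 10*4)*L)*V - 2 = ((-4 - 40)*L)*V - 2 = (-44*L)*V - 2 = -44*L*V - 2 = -2 - 44*L*V)
√(-28424 - 32*t(-1, -2)*78) = √(-28424 - 32*(-2 - 44*(-1)*(-2))*78) = √(-28424 - 32*(-2 - 88)*78) = √(-28424 - 32*(-90)*78) = √(-28424 + 2880*78) = √(-28424 + 224640) = √196216 = 2*√49054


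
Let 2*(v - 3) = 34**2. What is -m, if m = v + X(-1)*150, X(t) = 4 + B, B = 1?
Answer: -1331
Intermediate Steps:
v = 581 (v = 3 + (1/2)*34**2 = 3 + (1/2)*1156 = 3 + 578 = 581)
X(t) = 5 (X(t) = 4 + 1 = 5)
m = 1331 (m = 581 + 5*150 = 581 + 750 = 1331)
-m = -1*1331 = -1331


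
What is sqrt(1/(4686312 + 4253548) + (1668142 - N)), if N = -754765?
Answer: sqrt(48410346232973879265)/4469930 ≈ 1556.6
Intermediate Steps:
sqrt(1/(4686312 + 4253548) + (1668142 - N)) = sqrt(1/(4686312 + 4253548) + (1668142 - 1*(-754765))) = sqrt(1/8939860 + (1668142 + 754765)) = sqrt(1/8939860 + 2422907) = sqrt(21660449373021/8939860) = sqrt(48410346232973879265)/4469930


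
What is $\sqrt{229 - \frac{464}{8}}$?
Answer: $3 \sqrt{19} \approx 13.077$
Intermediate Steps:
$\sqrt{229 - \frac{464}{8}} = \sqrt{229 - 58} = \sqrt{171} = 3 \sqrt{19}$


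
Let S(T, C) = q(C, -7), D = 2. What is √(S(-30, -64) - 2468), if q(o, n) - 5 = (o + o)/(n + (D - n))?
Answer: 19*I*√7 ≈ 50.269*I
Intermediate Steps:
q(o, n) = 5 + o (q(o, n) = 5 + (o + o)/(n + (2 - n)) = 5 + (2*o)/2 = 5 + (2*o)*(½) = 5 + o)
S(T, C) = 5 + C
√(S(-30, -64) - 2468) = √((5 - 64) - 2468) = √(-59 - 2468) = √(-2527) = 19*I*√7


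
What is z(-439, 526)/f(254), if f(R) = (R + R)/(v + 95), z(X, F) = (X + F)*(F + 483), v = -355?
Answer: -5705895/127 ≈ -44928.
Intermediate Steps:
z(X, F) = (483 + F)*(F + X) (z(X, F) = (F + X)*(483 + F) = (483 + F)*(F + X))
f(R) = -R/130 (f(R) = (R + R)/(-355 + 95) = (2*R)/(-260) = (2*R)*(-1/260) = -R/130)
z(-439, 526)/f(254) = (526² + 483*526 + 483*(-439) + 526*(-439))/((-1/130*254)) = (276676 + 254058 - 212037 - 230914)/(-127/65) = 87783*(-65/127) = -5705895/127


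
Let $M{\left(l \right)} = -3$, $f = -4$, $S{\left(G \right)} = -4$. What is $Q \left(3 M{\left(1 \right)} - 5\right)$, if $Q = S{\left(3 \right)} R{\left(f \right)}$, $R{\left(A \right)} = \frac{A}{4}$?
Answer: $-56$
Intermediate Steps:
$R{\left(A \right)} = \frac{A}{4}$ ($R{\left(A \right)} = A \frac{1}{4} = \frac{A}{4}$)
$Q = 4$ ($Q = - 4 \cdot \frac{1}{4} \left(-4\right) = \left(-4\right) \left(-1\right) = 4$)
$Q \left(3 M{\left(1 \right)} - 5\right) = 4 \left(3 \left(-3\right) - 5\right) = 4 \left(-9 - 5\right) = 4 \left(-14\right) = -56$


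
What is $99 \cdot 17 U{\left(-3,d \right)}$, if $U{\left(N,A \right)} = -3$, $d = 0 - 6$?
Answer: $-5049$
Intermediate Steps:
$d = -6$ ($d = 0 - 6 = -6$)
$99 \cdot 17 U{\left(-3,d \right)} = 99 \cdot 17 \left(-3\right) = 1683 \left(-3\right) = -5049$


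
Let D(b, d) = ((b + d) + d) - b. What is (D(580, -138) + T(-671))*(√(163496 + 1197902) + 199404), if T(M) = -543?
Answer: -163311876 - 819*√1361398 ≈ -1.6427e+8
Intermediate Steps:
D(b, d) = 2*d (D(b, d) = (b + 2*d) - b = 2*d)
(D(580, -138) + T(-671))*(√(163496 + 1197902) + 199404) = (2*(-138) - 543)*(√(163496 + 1197902) + 199404) = (-276 - 543)*(√1361398 + 199404) = -819*(199404 + √1361398) = -163311876 - 819*√1361398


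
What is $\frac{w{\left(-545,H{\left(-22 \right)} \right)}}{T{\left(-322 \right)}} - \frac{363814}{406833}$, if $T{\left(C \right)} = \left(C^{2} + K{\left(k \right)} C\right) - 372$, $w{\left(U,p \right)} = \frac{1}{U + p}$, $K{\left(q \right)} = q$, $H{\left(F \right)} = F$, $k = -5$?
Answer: $- \frac{147235216727}{164644966386} \approx -0.89426$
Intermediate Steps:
$T{\left(C \right)} = -372 + C^{2} - 5 C$ ($T{\left(C \right)} = \left(C^{2} - 5 C\right) - 372 = -372 + C^{2} - 5 C$)
$\frac{w{\left(-545,H{\left(-22 \right)} \right)}}{T{\left(-322 \right)}} - \frac{363814}{406833} = \frac{1}{\left(-545 - 22\right) \left(-372 + \left(-322\right)^{2} - -1610\right)} - \frac{363814}{406833} = \frac{1}{\left(-567\right) \left(-372 + 103684 + 1610\right)} - \frac{363814}{406833} = - \frac{1}{567 \cdot 104922} - \frac{363814}{406833} = \left(- \frac{1}{567}\right) \frac{1}{104922} - \frac{363814}{406833} = - \frac{1}{59490774} - \frac{363814}{406833} = - \frac{147235216727}{164644966386}$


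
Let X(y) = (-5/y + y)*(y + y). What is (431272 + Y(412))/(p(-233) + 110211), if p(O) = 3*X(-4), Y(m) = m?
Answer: 431684/110277 ≈ 3.9145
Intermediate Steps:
X(y) = 2*y*(y - 5/y) (X(y) = (y - 5/y)*(2*y) = 2*y*(y - 5/y))
p(O) = 66 (p(O) = 3*(-10 + 2*(-4)²) = 3*(-10 + 2*16) = 3*(-10 + 32) = 3*22 = 66)
(431272 + Y(412))/(p(-233) + 110211) = (431272 + 412)/(66 + 110211) = 431684/110277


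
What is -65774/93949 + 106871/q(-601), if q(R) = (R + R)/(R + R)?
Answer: 10040357805/93949 ≈ 1.0687e+5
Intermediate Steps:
q(R) = 1 (q(R) = (2*R)/((2*R)) = (2*R)*(1/(2*R)) = 1)
-65774/93949 + 106871/q(-601) = -65774/93949 + 106871/1 = -65774*1/93949 + 106871*1 = -65774/93949 + 106871 = 10040357805/93949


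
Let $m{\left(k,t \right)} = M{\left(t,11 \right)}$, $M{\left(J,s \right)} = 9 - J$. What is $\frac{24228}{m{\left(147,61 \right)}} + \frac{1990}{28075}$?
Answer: $- \frac{34004881}{72995} \approx -465.85$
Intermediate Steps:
$m{\left(k,t \right)} = 9 - t$
$\frac{24228}{m{\left(147,61 \right)}} + \frac{1990}{28075} = \frac{24228}{9 - 61} + \frac{1990}{28075} = \frac{24228}{9 - 61} + 1990 \cdot \frac{1}{28075} = \frac{24228}{-52} + \frac{398}{5615} = 24228 \left(- \frac{1}{52}\right) + \frac{398}{5615} = - \frac{6057}{13} + \frac{398}{5615} = - \frac{34004881}{72995}$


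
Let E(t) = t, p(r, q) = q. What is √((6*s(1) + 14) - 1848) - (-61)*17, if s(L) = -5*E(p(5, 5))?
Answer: 1037 + 8*I*√31 ≈ 1037.0 + 44.542*I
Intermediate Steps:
s(L) = -25 (s(L) = -5*5 = -25)
√((6*s(1) + 14) - 1848) - (-61)*17 = √((6*(-25) + 14) - 1848) - (-61)*17 = √((-150 + 14) - 1848) - 1*(-1037) = √(-136 - 1848) + 1037 = √(-1984) + 1037 = 8*I*√31 + 1037 = 1037 + 8*I*√31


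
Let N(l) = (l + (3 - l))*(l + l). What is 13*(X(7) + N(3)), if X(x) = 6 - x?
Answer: 221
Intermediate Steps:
N(l) = 6*l (N(l) = 3*(2*l) = 6*l)
13*(X(7) + N(3)) = 13*((6 - 1*7) + 6*3) = 13*((6 - 7) + 18) = 13*(-1 + 18) = 13*17 = 221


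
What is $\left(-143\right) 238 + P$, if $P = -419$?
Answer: $-34453$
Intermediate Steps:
$\left(-143\right) 238 + P = \left(-143\right) 238 - 419 = -34034 - 419 = -34453$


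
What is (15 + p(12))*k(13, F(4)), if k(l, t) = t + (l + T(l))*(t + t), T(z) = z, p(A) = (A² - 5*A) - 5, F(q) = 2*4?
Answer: 39856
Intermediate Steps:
F(q) = 8
p(A) = -5 + A² - 5*A
k(l, t) = t + 4*l*t (k(l, t) = t + (l + l)*(t + t) = t + (2*l)*(2*t) = t + 4*l*t)
(15 + p(12))*k(13, F(4)) = (15 + (-5 + 12² - 5*12))*(8*(1 + 4*13)) = (15 + (-5 + 144 - 60))*(8*(1 + 52)) = (15 + 79)*(8*53) = 94*424 = 39856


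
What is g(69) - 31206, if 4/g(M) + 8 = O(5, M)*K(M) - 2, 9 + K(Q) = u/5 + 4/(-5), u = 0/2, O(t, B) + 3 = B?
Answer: -25620131/821 ≈ -31206.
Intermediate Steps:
O(t, B) = -3 + B
u = 0 (u = 0*(1/2) = 0)
K(Q) = -49/5 (K(Q) = -9 + (0/5 + 4/(-5)) = -9 + (0*(1/5) + 4*(-1/5)) = -9 + (0 - 4/5) = -9 - 4/5 = -49/5)
g(M) = 4/(97/5 - 49*M/5) (g(M) = 4/(-8 + ((-3 + M)*(-49/5) - 2)) = 4/(-8 + ((147/5 - 49*M/5) - 2)) = 4/(-8 + (137/5 - 49*M/5)) = 4/(97/5 - 49*M/5))
g(69) - 31206 = -20/(-97 + 49*69) - 31206 = -20/(-97 + 3381) - 31206 = -20/3284 - 31206 = -20*1/3284 - 31206 = -5/821 - 31206 = -25620131/821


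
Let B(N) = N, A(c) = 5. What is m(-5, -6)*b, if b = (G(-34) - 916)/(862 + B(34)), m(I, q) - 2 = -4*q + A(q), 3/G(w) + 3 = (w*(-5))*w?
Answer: -164214161/5181568 ≈ -31.692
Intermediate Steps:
G(w) = 3/(-3 - 5*w**2) (G(w) = 3/(-3 + (w*(-5))*w) = 3/(-3 + (-5*w)*w) = 3/(-3 - 5*w**2))
m(I, q) = 7 - 4*q (m(I, q) = 2 + (-4*q + 5) = 2 + (5 - 4*q) = 7 - 4*q)
b = -5297231/5181568 (b = (-3/(3 + 5*(-34)**2) - 916)/(862 + 34) = (-3/(3 + 5*1156) - 916)/896 = (-3/(3 + 5780) - 916)*(1/896) = (-3/5783 - 916)*(1/896) = -5297231/5783*1/896 = -5297231/5181568 ≈ -1.0223)
m(-5, -6)*b = (7 - 4*(-6))*(-5297231/5181568) = (7 + 24)*(-5297231/5181568) = 31*(-5297231/5181568) = -164214161/5181568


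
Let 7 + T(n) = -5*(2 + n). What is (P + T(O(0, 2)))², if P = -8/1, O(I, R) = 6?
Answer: 3025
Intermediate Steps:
T(n) = -17 - 5*n (T(n) = -7 - 5*(2 + n) = -7 + (-10 - 5*n) = -17 - 5*n)
P = -8 (P = -8*1 = -8)
(P + T(O(0, 2)))² = (-8 + (-17 - 5*6))² = (-8 + (-17 - 30))² = (-8 - 47)² = (-55)² = 3025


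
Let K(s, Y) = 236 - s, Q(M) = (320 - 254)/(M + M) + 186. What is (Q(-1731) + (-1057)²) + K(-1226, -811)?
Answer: 645603558/577 ≈ 1.1189e+6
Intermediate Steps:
Q(M) = 186 + 33/M (Q(M) = 66/((2*M)) + 186 = 66*(1/(2*M)) + 186 = 33/M + 186 = 186 + 33/M)
(Q(-1731) + (-1057)²) + K(-1226, -811) = ((186 + 33/(-1731)) + (-1057)²) + (236 - 1*(-1226)) = ((186 + 33*(-1/1731)) + 1117249) + (236 + 1226) = ((186 - 11/577) + 1117249) + 1462 = (107311/577 + 1117249) + 1462 = 644759984/577 + 1462 = 645603558/577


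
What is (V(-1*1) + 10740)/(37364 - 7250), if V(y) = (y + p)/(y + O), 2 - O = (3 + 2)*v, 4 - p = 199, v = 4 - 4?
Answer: 5272/15057 ≈ 0.35014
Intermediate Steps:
v = 0
p = -195 (p = 4 - 1*199 = 4 - 199 = -195)
O = 2 (O = 2 - (3 + 2)*0 = 2 - 5*0 = 2 - 1*0 = 2 + 0 = 2)
V(y) = (-195 + y)/(2 + y) (V(y) = (y - 195)/(y + 2) = (-195 + y)/(2 + y))
(V(-1*1) + 10740)/(37364 - 7250) = ((-195 - 1*1)/(2 - 1*1) + 10740)/(37364 - 7250) = ((-195 - 1)/(2 - 1) + 10740)/30114 = (-196/1 + 10740)*(1/30114) = (1*(-196) + 10740)*(1/30114) = (-196 + 10740)*(1/30114) = 10544*(1/30114) = 5272/15057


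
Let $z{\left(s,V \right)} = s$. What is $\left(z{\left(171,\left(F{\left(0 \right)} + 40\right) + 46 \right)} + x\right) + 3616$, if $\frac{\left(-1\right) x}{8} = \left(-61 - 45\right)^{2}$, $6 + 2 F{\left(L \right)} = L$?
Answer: $-86101$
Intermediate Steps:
$F{\left(L \right)} = -3 + \frac{L}{2}$
$x = -89888$ ($x = - 8 \left(-61 - 45\right)^{2} = - 8 \left(-106\right)^{2} = \left(-8\right) 11236 = -89888$)
$\left(z{\left(171,\left(F{\left(0 \right)} + 40\right) + 46 \right)} + x\right) + 3616 = \left(171 - 89888\right) + 3616 = -89717 + 3616 = -86101$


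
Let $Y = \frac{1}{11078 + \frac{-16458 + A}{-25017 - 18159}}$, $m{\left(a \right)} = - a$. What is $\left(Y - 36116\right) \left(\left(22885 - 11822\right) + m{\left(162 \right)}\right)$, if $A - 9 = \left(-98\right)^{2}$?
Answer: $- \frac{188311118927694092}{478310573} \approx -3.937 \cdot 10^{8}$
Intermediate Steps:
$A = 9613$ ($A = 9 + \left(-98\right)^{2} = 9 + 9604 = 9613$)
$Y = \frac{43176}{478310573}$ ($Y = \frac{1}{11078 + \frac{-16458 + 9613}{-25017 - 18159}} = \frac{1}{11078 - \frac{6845}{-43176}} = \frac{1}{11078 - - \frac{6845}{43176}} = \frac{1}{11078 + \frac{6845}{43176}} = \frac{1}{\frac{478310573}{43176}} = \frac{43176}{478310573} \approx 9.0268 \cdot 10^{-5}$)
$\left(Y - 36116\right) \left(\left(22885 - 11822\right) + m{\left(162 \right)}\right) = \left(\frac{43176}{478310573} - 36116\right) \left(\left(22885 - 11822\right) - 162\right) = - \frac{17274664611292 \left(11063 - 162\right)}{478310573} = \left(- \frac{17274664611292}{478310573}\right) 10901 = - \frac{188311118927694092}{478310573}$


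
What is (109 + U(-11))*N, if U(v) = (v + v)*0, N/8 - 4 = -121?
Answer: -102024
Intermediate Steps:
N = -936 (N = 32 + 8*(-121) = 32 - 968 = -936)
U(v) = 0 (U(v) = (2*v)*0 = 0)
(109 + U(-11))*N = (109 + 0)*(-936) = 109*(-936) = -102024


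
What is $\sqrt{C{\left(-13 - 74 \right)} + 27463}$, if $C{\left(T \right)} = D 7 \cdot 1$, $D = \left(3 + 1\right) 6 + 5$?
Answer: $3 \sqrt{3074} \approx 166.33$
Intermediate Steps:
$D = 29$ ($D = 4 \cdot 6 + 5 = 24 + 5 = 29$)
$C{\left(T \right)} = 203$ ($C{\left(T \right)} = 29 \cdot 7 \cdot 1 = 203 \cdot 1 = 203$)
$\sqrt{C{\left(-13 - 74 \right)} + 27463} = \sqrt{203 + 27463} = \sqrt{27666} = 3 \sqrt{3074}$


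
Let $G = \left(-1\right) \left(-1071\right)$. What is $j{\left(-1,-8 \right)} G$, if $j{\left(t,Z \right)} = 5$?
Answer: $5355$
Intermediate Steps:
$G = 1071$
$j{\left(-1,-8 \right)} G = 5 \cdot 1071 = 5355$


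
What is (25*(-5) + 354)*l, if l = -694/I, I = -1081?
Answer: 158926/1081 ≈ 147.02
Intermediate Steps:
l = 694/1081 (l = -694/(-1081) = -694*(-1/1081) = 694/1081 ≈ 0.64200)
(25*(-5) + 354)*l = (25*(-5) + 354)*(694/1081) = (-125 + 354)*(694/1081) = 229*(694/1081) = 158926/1081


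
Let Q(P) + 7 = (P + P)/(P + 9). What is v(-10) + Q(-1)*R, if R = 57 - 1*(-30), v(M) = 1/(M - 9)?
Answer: -47941/76 ≈ -630.80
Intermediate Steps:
v(M) = 1/(-9 + M)
Q(P) = -7 + 2*P/(9 + P) (Q(P) = -7 + (P + P)/(P + 9) = -7 + (2*P)/(9 + P) = -7 + 2*P/(9 + P))
R = 87 (R = 57 + 30 = 87)
v(-10) + Q(-1)*R = 1/(-9 - 10) + ((-63 - 5*(-1))/(9 - 1))*87 = 1/(-19) + ((-63 + 5)/8)*87 = -1/19 + ((1/8)*(-58))*87 = -1/19 - 29/4*87 = -1/19 - 2523/4 = -47941/76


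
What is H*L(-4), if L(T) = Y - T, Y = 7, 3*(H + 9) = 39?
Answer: 44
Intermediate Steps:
H = 4 (H = -9 + (1/3)*39 = -9 + 13 = 4)
L(T) = 7 - T
H*L(-4) = 4*(7 - 1*(-4)) = 4*(7 + 4) = 4*11 = 44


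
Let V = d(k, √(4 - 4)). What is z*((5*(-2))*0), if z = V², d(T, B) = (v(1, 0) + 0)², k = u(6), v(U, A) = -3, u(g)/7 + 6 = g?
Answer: 0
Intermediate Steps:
u(g) = -42 + 7*g
k = 0 (k = -42 + 7*6 = -42 + 42 = 0)
d(T, B) = 9 (d(T, B) = (-3 + 0)² = (-3)² = 9)
V = 9
z = 81 (z = 9² = 81)
z*((5*(-2))*0) = 81*((5*(-2))*0) = 81*(-10*0) = 81*0 = 0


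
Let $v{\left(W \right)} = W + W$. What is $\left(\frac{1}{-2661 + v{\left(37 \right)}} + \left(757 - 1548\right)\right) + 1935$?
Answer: $\frac{2959527}{2587} \approx 1144.0$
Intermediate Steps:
$v{\left(W \right)} = 2 W$
$\left(\frac{1}{-2661 + v{\left(37 \right)}} + \left(757 - 1548\right)\right) + 1935 = \left(\frac{1}{-2661 + 2 \cdot 37} + \left(757 - 1548\right)\right) + 1935 = \left(\frac{1}{-2661 + 74} + \left(757 - 1548\right)\right) + 1935 = \left(\frac{1}{-2587} - 791\right) + 1935 = \left(- \frac{1}{2587} - 791\right) + 1935 = - \frac{2046318}{2587} + 1935 = \frac{2959527}{2587}$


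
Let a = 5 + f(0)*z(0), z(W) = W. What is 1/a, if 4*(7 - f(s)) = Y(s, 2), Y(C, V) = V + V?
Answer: 1/5 ≈ 0.20000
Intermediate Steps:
Y(C, V) = 2*V
f(s) = 6 (f(s) = 7 - 2/2 = 7 - 1/4*4 = 7 - 1 = 6)
a = 5 (a = 5 + 6*0 = 5 + 0 = 5)
1/a = 1/5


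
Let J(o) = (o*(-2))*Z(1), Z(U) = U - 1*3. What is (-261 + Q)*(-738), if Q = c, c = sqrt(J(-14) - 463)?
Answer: 192618 - 738*I*sqrt(519) ≈ 1.9262e+5 - 16813.0*I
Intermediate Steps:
Z(U) = -3 + U (Z(U) = U - 3 = -3 + U)
J(o) = 4*o (J(o) = (o*(-2))*(-3 + 1) = -2*o*(-2) = 4*o)
c = I*sqrt(519) (c = sqrt(4*(-14) - 463) = sqrt(-56 - 463) = sqrt(-519) = I*sqrt(519) ≈ 22.782*I)
Q = I*sqrt(519) ≈ 22.782*I
(-261 + Q)*(-738) = (-261 + I*sqrt(519))*(-738) = 192618 - 738*I*sqrt(519)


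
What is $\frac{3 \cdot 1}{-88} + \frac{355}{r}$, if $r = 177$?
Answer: $\frac{30709}{15576} \approx 1.9716$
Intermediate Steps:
$\frac{3 \cdot 1}{-88} + \frac{355}{r} = \frac{3 \cdot 1}{-88} + \frac{355}{177} = 3 \left(- \frac{1}{88}\right) + 355 \cdot \frac{1}{177} = - \frac{3}{88} + \frac{355}{177} = \frac{30709}{15576}$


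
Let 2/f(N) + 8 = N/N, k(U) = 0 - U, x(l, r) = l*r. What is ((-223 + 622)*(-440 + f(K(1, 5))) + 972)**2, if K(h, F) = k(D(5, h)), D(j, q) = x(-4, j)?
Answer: 30520788804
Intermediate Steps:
D(j, q) = -4*j
k(U) = -U
K(h, F) = 20 (K(h, F) = -(-4)*5 = -1*(-20) = 20)
f(N) = -2/7 (f(N) = 2/(-8 + N/N) = 2/(-8 + 1) = 2/(-7) = 2*(-1/7) = -2/7)
((-223 + 622)*(-440 + f(K(1, 5))) + 972)**2 = ((-223 + 622)*(-440 - 2/7) + 972)**2 = (399*(-3082/7) + 972)**2 = (-175674 + 972)**2 = (-174702)**2 = 30520788804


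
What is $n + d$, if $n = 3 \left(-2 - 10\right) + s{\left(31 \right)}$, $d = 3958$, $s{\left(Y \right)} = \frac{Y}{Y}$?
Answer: $3923$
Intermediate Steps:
$s{\left(Y \right)} = 1$
$n = -35$ ($n = 3 \left(-2 - 10\right) + 1 = 3 \left(-12\right) + 1 = -36 + 1 = -35$)
$n + d = -35 + 3958 = 3923$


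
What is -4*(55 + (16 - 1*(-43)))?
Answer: -456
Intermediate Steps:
-4*(55 + (16 - 1*(-43))) = -4*(55 + (16 + 43)) = -4*(55 + 59) = -4*114 = -456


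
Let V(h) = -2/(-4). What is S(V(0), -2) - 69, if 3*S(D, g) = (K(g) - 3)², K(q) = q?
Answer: -182/3 ≈ -60.667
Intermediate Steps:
V(h) = ½ (V(h) = -2*(-¼) = ½)
S(D, g) = (-3 + g)²/3 (S(D, g) = (g - 3)²/3 = (-3 + g)²/3)
S(V(0), -2) - 69 = (-3 - 2)²/3 - 69 = (⅓)*(-5)² - 69 = (⅓)*25 - 69 = 25/3 - 69 = -182/3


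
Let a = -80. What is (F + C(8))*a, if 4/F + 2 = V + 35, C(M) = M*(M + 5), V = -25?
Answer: -8360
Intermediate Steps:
C(M) = M*(5 + M)
F = ½ (F = 4/(-2 + (-25 + 35)) = 4/(-2 + 10) = 4/8 = 4*(⅛) = ½ ≈ 0.50000)
(F + C(8))*a = (½ + 8*(5 + 8))*(-80) = (½ + 8*13)*(-80) = (½ + 104)*(-80) = (209/2)*(-80) = -8360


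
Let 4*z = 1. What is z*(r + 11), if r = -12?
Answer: -1/4 ≈ -0.25000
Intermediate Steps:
z = 1/4 (z = (1/4)*1 = 1/4 ≈ 0.25000)
z*(r + 11) = (-12 + 11)/4 = (1/4)*(-1) = -1/4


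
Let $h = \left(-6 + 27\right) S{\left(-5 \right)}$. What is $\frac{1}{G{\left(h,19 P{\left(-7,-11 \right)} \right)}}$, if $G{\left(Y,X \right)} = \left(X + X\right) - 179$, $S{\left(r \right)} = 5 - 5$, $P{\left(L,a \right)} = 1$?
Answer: $- \frac{1}{141} \approx -0.0070922$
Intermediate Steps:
$S{\left(r \right)} = 0$ ($S{\left(r \right)} = 5 - 5 = 0$)
$h = 0$ ($h = \left(-6 + 27\right) 0 = 21 \cdot 0 = 0$)
$G{\left(Y,X \right)} = -179 + 2 X$ ($G{\left(Y,X \right)} = 2 X - 179 = -179 + 2 X$)
$\frac{1}{G{\left(h,19 P{\left(-7,-11 \right)} \right)}} = \frac{1}{-179 + 2 \cdot 19 \cdot 1} = \frac{1}{-179 + 2 \cdot 19} = \frac{1}{-179 + 38} = \frac{1}{-141} = - \frac{1}{141}$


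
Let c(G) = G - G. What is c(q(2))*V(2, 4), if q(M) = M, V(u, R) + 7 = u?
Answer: 0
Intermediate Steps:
V(u, R) = -7 + u
c(G) = 0
c(q(2))*V(2, 4) = 0*(-7 + 2) = 0*(-5) = 0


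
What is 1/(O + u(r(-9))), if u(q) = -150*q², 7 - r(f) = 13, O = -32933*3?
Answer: -1/104199 ≈ -9.5970e-6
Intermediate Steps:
O = -98799
r(f) = -6 (r(f) = 7 - 1*13 = 7 - 13 = -6)
1/(O + u(r(-9))) = 1/(-98799 - 150*(-6)²) = 1/(-98799 - 150*36) = 1/(-98799 - 5400) = 1/(-104199) = -1/104199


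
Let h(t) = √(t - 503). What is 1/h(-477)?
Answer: -I*√5/70 ≈ -0.031944*I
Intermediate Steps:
h(t) = √(-503 + t)
1/h(-477) = 1/(√(-503 - 477)) = 1/(√(-980)) = 1/(14*I*√5) = -I*√5/70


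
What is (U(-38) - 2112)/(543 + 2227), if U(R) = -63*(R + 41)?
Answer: -2301/2770 ≈ -0.83069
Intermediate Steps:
U(R) = -2583 - 63*R (U(R) = -63*(41 + R) = -2583 - 63*R)
(U(-38) - 2112)/(543 + 2227) = ((-2583 - 63*(-38)) - 2112)/(543 + 2227) = ((-2583 + 2394) - 2112)/2770 = (-189 - 2112)*(1/2770) = -2301*1/2770 = -2301/2770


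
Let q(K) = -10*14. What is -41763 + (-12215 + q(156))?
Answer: -54118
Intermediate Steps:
q(K) = -140
-41763 + (-12215 + q(156)) = -41763 + (-12215 - 140) = -41763 - 12355 = -54118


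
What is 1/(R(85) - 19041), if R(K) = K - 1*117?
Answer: -1/19073 ≈ -5.2430e-5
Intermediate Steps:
R(K) = -117 + K (R(K) = K - 117 = -117 + K)
1/(R(85) - 19041) = 1/((-117 + 85) - 19041) = 1/(-32 - 19041) = 1/(-19073) = -1/19073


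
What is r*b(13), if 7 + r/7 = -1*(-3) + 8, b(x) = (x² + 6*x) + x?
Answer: 7280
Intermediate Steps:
b(x) = x² + 7*x
r = 28 (r = -49 + 7*(-1*(-3) + 8) = -49 + 7*(3 + 8) = -49 + 7*11 = -49 + 77 = 28)
r*b(13) = 28*(13*(7 + 13)) = 28*(13*20) = 28*260 = 7280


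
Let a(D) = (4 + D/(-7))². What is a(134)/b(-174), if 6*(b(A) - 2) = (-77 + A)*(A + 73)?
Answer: 67416/1242787 ≈ 0.054246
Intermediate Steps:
b(A) = 2 + (-77 + A)*(73 + A)/6 (b(A) = 2 + ((-77 + A)*(A + 73))/6 = 2 + ((-77 + A)*(73 + A))/6 = 2 + (-77 + A)*(73 + A)/6)
a(D) = (4 - D/7)² (a(D) = (4 + D*(-⅐))² = (4 - D/7)²)
a(134)/b(-174) = ((-28 + 134)²/49)/(-5609/6 - ⅔*(-174) + (⅙)*(-174)²) = ((1/49)*106²)/(-5609/6 + 116 + (⅙)*30276) = ((1/49)*11236)/(-5609/6 + 116 + 5046) = 11236/(49*(25363/6)) = (11236/49)*(6/25363) = 67416/1242787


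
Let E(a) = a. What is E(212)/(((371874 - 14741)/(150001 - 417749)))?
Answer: -56762576/357133 ≈ -158.94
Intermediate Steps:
E(212)/(((371874 - 14741)/(150001 - 417749))) = 212/(((371874 - 14741)/(150001 - 417749))) = 212/((357133/(-267748))) = 212/((357133*(-1/267748))) = 212/(-357133/267748) = 212*(-267748/357133) = -56762576/357133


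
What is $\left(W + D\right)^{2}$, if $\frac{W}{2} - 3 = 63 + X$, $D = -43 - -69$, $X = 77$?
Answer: $97344$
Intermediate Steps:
$D = 26$ ($D = -43 + 69 = 26$)
$W = 286$ ($W = 6 + 2 \left(63 + 77\right) = 6 + 2 \cdot 140 = 6 + 280 = 286$)
$\left(W + D\right)^{2} = \left(286 + 26\right)^{2} = 312^{2} = 97344$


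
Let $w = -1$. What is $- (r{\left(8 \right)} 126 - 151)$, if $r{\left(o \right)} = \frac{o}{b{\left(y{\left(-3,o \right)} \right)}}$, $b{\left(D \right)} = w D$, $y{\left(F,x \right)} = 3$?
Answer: $487$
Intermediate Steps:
$b{\left(D \right)} = - D$
$r{\left(o \right)} = - \frac{o}{3}$ ($r{\left(o \right)} = \frac{o}{\left(-1\right) 3} = \frac{o}{-3} = o \left(- \frac{1}{3}\right) = - \frac{o}{3}$)
$- (r{\left(8 \right)} 126 - 151) = - (\left(- \frac{1}{3}\right) 8 \cdot 126 - 151) = - (\left(- \frac{8}{3}\right) 126 - 151) = - (-336 - 151) = \left(-1\right) \left(-487\right) = 487$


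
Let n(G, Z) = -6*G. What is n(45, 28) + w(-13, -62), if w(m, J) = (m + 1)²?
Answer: -126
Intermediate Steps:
w(m, J) = (1 + m)²
n(45, 28) + w(-13, -62) = -6*45 + (1 - 13)² = -270 + (-12)² = -270 + 144 = -126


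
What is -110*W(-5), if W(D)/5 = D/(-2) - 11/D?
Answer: -2585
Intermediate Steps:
W(D) = -55/D - 5*D/2 (W(D) = 5*(D/(-2) - 11/D) = 5*(D*(-½) - 11/D) = 5*(-D/2 - 11/D) = 5*(-11/D - D/2) = -55/D - 5*D/2)
-110*W(-5) = -110*(-55/(-5) - 5/2*(-5)) = -110*(-55*(-⅕) + 25/2) = -110*(11 + 25/2) = -110*47/2 = -2585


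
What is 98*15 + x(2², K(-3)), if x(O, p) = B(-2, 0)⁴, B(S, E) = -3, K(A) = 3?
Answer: 1551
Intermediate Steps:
x(O, p) = 81 (x(O, p) = (-3)⁴ = 81)
98*15 + x(2², K(-3)) = 98*15 + 81 = 1470 + 81 = 1551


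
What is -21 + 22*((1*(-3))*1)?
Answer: -87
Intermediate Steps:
-21 + 22*((1*(-3))*1) = -21 + 22*(-3*1) = -21 + 22*(-3) = -21 - 66 = -87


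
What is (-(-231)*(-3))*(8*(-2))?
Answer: 11088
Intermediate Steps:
(-(-231)*(-3))*(8*(-2)) = -33*21*(-16) = -693*(-16) = 11088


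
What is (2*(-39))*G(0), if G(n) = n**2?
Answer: 0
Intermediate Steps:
(2*(-39))*G(0) = (2*(-39))*0**2 = -78*0 = 0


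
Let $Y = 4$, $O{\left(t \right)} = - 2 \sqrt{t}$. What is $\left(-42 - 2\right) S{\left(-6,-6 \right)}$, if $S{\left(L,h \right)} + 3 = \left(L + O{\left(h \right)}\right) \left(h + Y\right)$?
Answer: $-396 - 176 i \sqrt{6} \approx -396.0 - 431.11 i$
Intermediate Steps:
$S{\left(L,h \right)} = -3 + \left(4 + h\right) \left(L - 2 \sqrt{h}\right)$ ($S{\left(L,h \right)} = -3 + \left(L - 2 \sqrt{h}\right) \left(h + 4\right) = -3 + \left(L - 2 \sqrt{h}\right) \left(4 + h\right) = -3 + \left(4 + h\right) \left(L - 2 \sqrt{h}\right)$)
$\left(-42 - 2\right) S{\left(-6,-6 \right)} = \left(-42 - 2\right) \left(-3 - 8 \sqrt{-6} - 2 \left(-6\right)^{\frac{3}{2}} + 4 \left(-6\right) - -36\right) = - 44 \left(-3 - 8 i \sqrt{6} - 2 \left(- 6 i \sqrt{6}\right) - 24 + 36\right) = - 44 \left(-3 - 8 i \sqrt{6} + 12 i \sqrt{6} - 24 + 36\right) = - 44 \left(9 + 4 i \sqrt{6}\right) = -396 - 176 i \sqrt{6}$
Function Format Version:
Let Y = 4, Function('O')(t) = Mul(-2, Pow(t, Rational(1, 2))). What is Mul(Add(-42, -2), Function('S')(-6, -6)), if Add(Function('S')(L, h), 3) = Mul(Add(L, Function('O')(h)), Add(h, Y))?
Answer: Add(-396, Mul(-176, I, Pow(6, Rational(1, 2)))) ≈ Add(-396.00, Mul(-431.11, I))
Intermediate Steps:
Function('S')(L, h) = Add(-3, Mul(Add(4, h), Add(L, Mul(-2, Pow(h, Rational(1, 2)))))) (Function('S')(L, h) = Add(-3, Mul(Add(L, Mul(-2, Pow(h, Rational(1, 2)))), Add(h, 4))) = Add(-3, Mul(Add(L, Mul(-2, Pow(h, Rational(1, 2)))), Add(4, h))) = Add(-3, Mul(Add(4, h), Add(L, Mul(-2, Pow(h, Rational(1, 2)))))))
Mul(Add(-42, -2), Function('S')(-6, -6)) = Mul(Add(-42, -2), Add(-3, Mul(-8, Pow(-6, Rational(1, 2))), Mul(-2, Pow(-6, Rational(3, 2))), Mul(4, -6), Mul(-6, -6))) = Mul(-44, Add(-3, Mul(-8, Mul(I, Pow(6, Rational(1, 2)))), Mul(-2, Mul(-6, I, Pow(6, Rational(1, 2)))), -24, 36)) = Mul(-44, Add(-3, Mul(-8, I, Pow(6, Rational(1, 2))), Mul(12, I, Pow(6, Rational(1, 2))), -24, 36)) = Mul(-44, Add(9, Mul(4, I, Pow(6, Rational(1, 2))))) = Add(-396, Mul(-176, I, Pow(6, Rational(1, 2))))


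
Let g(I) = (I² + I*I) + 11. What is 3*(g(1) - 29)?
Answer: -48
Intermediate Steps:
g(I) = 11 + 2*I² (g(I) = (I² + I²) + 11 = 2*I² + 11 = 11 + 2*I²)
3*(g(1) - 29) = 3*((11 + 2*1²) - 29) = 3*((11 + 2*1) - 29) = 3*((11 + 2) - 29) = 3*(13 - 29) = 3*(-16) = -48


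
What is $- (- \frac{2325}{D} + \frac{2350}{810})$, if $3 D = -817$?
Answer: $- \frac{756970}{66177} \approx -11.439$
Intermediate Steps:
$D = - \frac{817}{3}$ ($D = \frac{1}{3} \left(-817\right) = - \frac{817}{3} \approx -272.33$)
$- (- \frac{2325}{D} + \frac{2350}{810}) = - (- \frac{2325}{- \frac{817}{3}} + \frac{2350}{810}) = - (\left(-2325\right) \left(- \frac{3}{817}\right) + 2350 \cdot \frac{1}{810}) = - (\frac{6975}{817} + \frac{235}{81}) = \left(-1\right) \frac{756970}{66177} = - \frac{756970}{66177}$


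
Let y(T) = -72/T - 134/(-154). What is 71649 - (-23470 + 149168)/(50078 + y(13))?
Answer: 3591166021147/50123405 ≈ 71647.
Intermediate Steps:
y(T) = 67/77 - 72/T (y(T) = -72/T - 134*(-1/154) = -72/T + 67/77 = 67/77 - 72/T)
71649 - (-23470 + 149168)/(50078 + y(13)) = 71649 - (-23470 + 149168)/(50078 + (67/77 - 72/13)) = 71649 - 125698/(50078 + (67/77 - 72*1/13)) = 71649 - 125698/(50078 + (67/77 - 72/13)) = 71649 - 125698/(50078 - 4673/1001) = 71649 - 125698/50123405/1001 = 71649 - 125698*1001/50123405 = 71649 - 1*125823698/50123405 = 71649 - 125823698/50123405 = 3591166021147/50123405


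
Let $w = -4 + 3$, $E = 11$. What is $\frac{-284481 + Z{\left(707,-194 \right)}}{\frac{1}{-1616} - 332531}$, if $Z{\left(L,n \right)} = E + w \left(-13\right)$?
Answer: $\frac{459682512}{537370097} \approx 0.85543$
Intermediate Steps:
$w = -1$
$Z{\left(L,n \right)} = 24$ ($Z{\left(L,n \right)} = 11 - -13 = 11 + 13 = 24$)
$\frac{-284481 + Z{\left(707,-194 \right)}}{\frac{1}{-1616} - 332531} = \frac{-284481 + 24}{\frac{1}{-1616} - 332531} = - \frac{284457}{- \frac{1}{1616} - 332531} = - \frac{284457}{- \frac{537370097}{1616}} = \left(-284457\right) \left(- \frac{1616}{537370097}\right) = \frac{459682512}{537370097}$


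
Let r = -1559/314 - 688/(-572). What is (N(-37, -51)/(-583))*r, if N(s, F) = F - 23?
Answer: -6250373/13088933 ≈ -0.47753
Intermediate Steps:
N(s, F) = -23 + F
r = -168929/44902 (r = -1559*1/314 - 688*(-1/572) = -1559/314 + 172/143 = -168929/44902 ≈ -3.7622)
(N(-37, -51)/(-583))*r = ((-23 - 51)/(-583))*(-168929/44902) = -74*(-1/583)*(-168929/44902) = (74/583)*(-168929/44902) = -6250373/13088933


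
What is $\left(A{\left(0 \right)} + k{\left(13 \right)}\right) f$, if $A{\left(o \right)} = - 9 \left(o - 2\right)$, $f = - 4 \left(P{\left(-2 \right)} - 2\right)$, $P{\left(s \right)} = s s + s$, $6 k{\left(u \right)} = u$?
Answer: $0$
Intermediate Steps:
$k{\left(u \right)} = \frac{u}{6}$
$P{\left(s \right)} = s + s^{2}$ ($P{\left(s \right)} = s^{2} + s = s + s^{2}$)
$f = 0$ ($f = - 4 \left(- 2 \left(1 - 2\right) - 2\right) = - 4 \left(\left(-2\right) \left(-1\right) - 2\right) = - 4 \left(2 - 2\right) = \left(-4\right) 0 = 0$)
$A{\left(o \right)} = 18 - 9 o$ ($A{\left(o \right)} = - 9 \left(-2 + o\right) = 18 - 9 o$)
$\left(A{\left(0 \right)} + k{\left(13 \right)}\right) f = \left(\left(18 - 0\right) + \frac{1}{6} \cdot 13\right) 0 = \left(\left(18 + 0\right) + \frac{13}{6}\right) 0 = \left(18 + \frac{13}{6}\right) 0 = \frac{121}{6} \cdot 0 = 0$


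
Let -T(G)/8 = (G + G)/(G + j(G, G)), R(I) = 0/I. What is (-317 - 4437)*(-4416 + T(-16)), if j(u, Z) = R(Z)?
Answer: 21069728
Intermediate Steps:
R(I) = 0
j(u, Z) = 0
T(G) = -16 (T(G) = -8*(G + G)/(G + 0) = -8*2*G/G = -8*2 = -16)
(-317 - 4437)*(-4416 + T(-16)) = (-317 - 4437)*(-4416 - 16) = -4754*(-4432) = 21069728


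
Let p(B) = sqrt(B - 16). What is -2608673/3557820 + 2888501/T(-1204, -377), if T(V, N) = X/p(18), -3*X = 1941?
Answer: -2608673/3557820 - 2888501*sqrt(2)/647 ≈ -6314.4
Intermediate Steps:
p(B) = sqrt(-16 + B)
X = -647 (X = -1/3*1941 = -647)
T(V, N) = -647*sqrt(2)/2 (T(V, N) = -647/sqrt(-16 + 18) = -647*sqrt(2)/2)
-2608673/3557820 + 2888501/T(-1204, -377) = -2608673/3557820 + 2888501/((-647*sqrt(2)/2)) = -2608673*1/3557820 + 2888501*(-sqrt(2)/647) = -2608673/3557820 - 2888501*sqrt(2)/647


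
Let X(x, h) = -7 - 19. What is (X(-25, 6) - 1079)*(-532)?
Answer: 587860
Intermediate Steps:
X(x, h) = -26
(X(-25, 6) - 1079)*(-532) = (-26 - 1079)*(-532) = -1105*(-532) = 587860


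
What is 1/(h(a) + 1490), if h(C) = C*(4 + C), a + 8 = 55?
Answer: 1/3887 ≈ 0.00025727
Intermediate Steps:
a = 47 (a = -8 + 55 = 47)
1/(h(a) + 1490) = 1/(47*(4 + 47) + 1490) = 1/(47*51 + 1490) = 1/(2397 + 1490) = 1/3887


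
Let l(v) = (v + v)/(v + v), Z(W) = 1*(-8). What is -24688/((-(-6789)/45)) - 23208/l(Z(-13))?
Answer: -52890024/2263 ≈ -23372.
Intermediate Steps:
Z(W) = -8
l(v) = 1 (l(v) = (2*v)/((2*v)) = (2*v)*(1/(2*v)) = 1)
-24688/((-(-6789)/45)) - 23208/l(Z(-13)) = -24688/((-(-6789)/45)) - 23208/1 = -24688/((-(-6789)/45)) - 23208*1 = -24688/((-219*(-31/45))) - 23208 = -24688/2263/15 - 23208 = -24688*15/2263 - 23208 = -370320/2263 - 23208 = -52890024/2263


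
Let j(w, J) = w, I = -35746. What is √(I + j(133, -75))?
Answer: 3*I*√3957 ≈ 188.71*I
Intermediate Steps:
√(I + j(133, -75)) = √(-35746 + 133) = √(-35613) = 3*I*√3957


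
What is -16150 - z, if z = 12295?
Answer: -28445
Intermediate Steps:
-16150 - z = -16150 - 1*12295 = -16150 - 12295 = -28445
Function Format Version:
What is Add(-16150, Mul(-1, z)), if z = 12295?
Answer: -28445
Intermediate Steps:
Add(-16150, Mul(-1, z)) = Add(-16150, Mul(-1, 12295)) = Add(-16150, -12295) = -28445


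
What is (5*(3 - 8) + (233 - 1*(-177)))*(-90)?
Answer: -34650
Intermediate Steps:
(5*(3 - 8) + (233 - 1*(-177)))*(-90) = (5*(-5) + (233 + 177))*(-90) = (-25 + 410)*(-90) = 385*(-90) = -34650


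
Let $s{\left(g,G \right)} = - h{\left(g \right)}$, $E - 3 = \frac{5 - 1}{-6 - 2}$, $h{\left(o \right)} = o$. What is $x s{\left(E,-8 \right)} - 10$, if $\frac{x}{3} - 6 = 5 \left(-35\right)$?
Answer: $\frac{2515}{2} \approx 1257.5$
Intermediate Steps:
$x = -507$ ($x = 18 + 3 \cdot 5 \left(-35\right) = 18 + 3 \left(-175\right) = 18 - 525 = -507$)
$E = \frac{5}{2}$ ($E = 3 + \frac{5 - 1}{-6 - 2} = 3 + \frac{4}{-8} = 3 + 4 \left(- \frac{1}{8}\right) = 3 - \frac{1}{2} = \frac{5}{2} \approx 2.5$)
$s{\left(g,G \right)} = - g$
$x s{\left(E,-8 \right)} - 10 = - 507 \left(\left(-1\right) \frac{5}{2}\right) - 10 = \left(-507\right) \left(- \frac{5}{2}\right) - 10 = \frac{2535}{2} - 10 = \frac{2515}{2}$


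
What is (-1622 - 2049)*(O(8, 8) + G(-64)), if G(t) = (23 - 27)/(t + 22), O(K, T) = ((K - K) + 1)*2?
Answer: -161524/21 ≈ -7691.6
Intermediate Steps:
O(K, T) = 2 (O(K, T) = (0 + 1)*2 = 1*2 = 2)
G(t) = -4/(22 + t)
(-1622 - 2049)*(O(8, 8) + G(-64)) = (-1622 - 2049)*(2 - 4/(22 - 64)) = -3671*(2 - 4/(-42)) = -3671*(2 - 4*(-1/42)) = -3671*(2 + 2/21) = -3671*44/21 = -161524/21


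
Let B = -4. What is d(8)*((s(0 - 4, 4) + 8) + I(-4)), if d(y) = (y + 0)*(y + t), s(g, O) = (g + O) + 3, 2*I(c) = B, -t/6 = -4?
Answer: 2304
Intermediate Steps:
t = 24 (t = -6*(-4) = 24)
I(c) = -2 (I(c) = (1/2)*(-4) = -2)
s(g, O) = 3 + O + g (s(g, O) = (O + g) + 3 = 3 + O + g)
d(y) = y*(24 + y) (d(y) = (y + 0)*(y + 24) = y*(24 + y))
d(8)*((s(0 - 4, 4) + 8) + I(-4)) = (8*(24 + 8))*(((3 + 4 + (0 - 4)) + 8) - 2) = (8*32)*(((3 + 4 - 4) + 8) - 2) = 256*((3 + 8) - 2) = 256*(11 - 2) = 256*9 = 2304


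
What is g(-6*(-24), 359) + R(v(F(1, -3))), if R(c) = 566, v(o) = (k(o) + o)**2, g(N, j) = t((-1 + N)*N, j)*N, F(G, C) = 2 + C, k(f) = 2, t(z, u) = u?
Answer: 52262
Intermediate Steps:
g(N, j) = N*j (g(N, j) = j*N = N*j)
v(o) = (2 + o)**2
g(-6*(-24), 359) + R(v(F(1, -3))) = -6*(-24)*359 + 566 = 144*359 + 566 = 51696 + 566 = 52262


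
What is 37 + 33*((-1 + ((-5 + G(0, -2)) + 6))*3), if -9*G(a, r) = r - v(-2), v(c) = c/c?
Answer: 70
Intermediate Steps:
v(c) = 1
G(a, r) = 1/9 - r/9 (G(a, r) = -(r - 1*1)/9 = -(r - 1)/9 = -(-1 + r)/9 = 1/9 - r/9)
37 + 33*((-1 + ((-5 + G(0, -2)) + 6))*3) = 37 + 33*((-1 + ((-5 + (1/9 - 1/9*(-2))) + 6))*3) = 37 + 33*((-1 + ((-5 + (1/9 + 2/9)) + 6))*3) = 37 + 33*((-1 + ((-5 + 1/3) + 6))*3) = 37 + 33*((-1 + (-14/3 + 6))*3) = 37 + 33*((-1 + 4/3)*3) = 37 + 33*((1/3)*3) = 37 + 33*1 = 37 + 33 = 70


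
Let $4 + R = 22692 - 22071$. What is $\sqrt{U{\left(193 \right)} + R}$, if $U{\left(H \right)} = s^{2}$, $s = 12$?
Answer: $\sqrt{761} \approx 27.586$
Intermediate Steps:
$R = 617$ ($R = -4 + \left(22692 - 22071\right) = -4 + 621 = 617$)
$U{\left(H \right)} = 144$ ($U{\left(H \right)} = 12^{2} = 144$)
$\sqrt{U{\left(193 \right)} + R} = \sqrt{144 + 617} = \sqrt{761}$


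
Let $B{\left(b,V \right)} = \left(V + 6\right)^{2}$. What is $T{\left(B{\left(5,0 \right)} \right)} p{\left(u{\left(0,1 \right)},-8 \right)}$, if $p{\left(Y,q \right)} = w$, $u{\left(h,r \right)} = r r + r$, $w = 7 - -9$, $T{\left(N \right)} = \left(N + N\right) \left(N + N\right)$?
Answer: $82944$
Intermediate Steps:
$B{\left(b,V \right)} = \left(6 + V\right)^{2}$
$T{\left(N \right)} = 4 N^{2}$ ($T{\left(N \right)} = 2 N 2 N = 4 N^{2}$)
$w = 16$ ($w = 7 + 9 = 16$)
$u{\left(h,r \right)} = r + r^{2}$ ($u{\left(h,r \right)} = r^{2} + r = r + r^{2}$)
$p{\left(Y,q \right)} = 16$
$T{\left(B{\left(5,0 \right)} \right)} p{\left(u{\left(0,1 \right)},-8 \right)} = 4 \left(\left(6 + 0\right)^{2}\right)^{2} \cdot 16 = 4 \left(6^{2}\right)^{2} \cdot 16 = 4 \cdot 36^{2} \cdot 16 = 4 \cdot 1296 \cdot 16 = 5184 \cdot 16 = 82944$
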